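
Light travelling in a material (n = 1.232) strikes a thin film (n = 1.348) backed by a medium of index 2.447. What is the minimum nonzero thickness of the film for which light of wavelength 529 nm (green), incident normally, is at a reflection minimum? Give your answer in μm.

Top surface (1.232 → 1.348): reflection off a higher-index medium gives a half-wave phase shift.
Ray reflecting at the bottom interface goes from n = 1.348 toward n = 2.447: a half-wave phase shift.
Net: no relative phase inversion (both shifts match).
So the condition for destructive reflection is 2 n t = (m + ½) λ.
Minimum at m = 0: t = λ / (4 n) = 529 / (4 × 1.348) = 98.1 nm.

0.0981 μm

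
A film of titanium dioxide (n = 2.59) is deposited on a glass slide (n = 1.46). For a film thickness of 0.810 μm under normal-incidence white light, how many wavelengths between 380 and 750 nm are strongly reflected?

At the upper boundary (n = 1.0 to n = 2.59) the reflected ray undergoes a half-wave phase shift.
Ray reflecting at the bottom interface goes from n = 2.59 toward n = 1.46: no phase shift.
The two reflections differ by half a wavelength.
So the condition for constructive reflection is 2 n t = (m + ½) λ.
λ = 2 n t / (m + ½) = 4196 / (m + ½) nm.
m=5: 763 nm (IR); m=6: 646 nm (visible); m=7: 559 nm (visible); m=8: 494 nm (visible); m=9: 442 nm (visible); m=10: 400 nm (visible); m=11: 365 nm (UV).

5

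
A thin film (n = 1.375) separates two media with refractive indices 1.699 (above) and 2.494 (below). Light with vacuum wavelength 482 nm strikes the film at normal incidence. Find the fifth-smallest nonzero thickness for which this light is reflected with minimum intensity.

876 nm

At the upper boundary (n = 1.699 to n = 1.375) the reflected ray undergoes no phase shift.
At the lower boundary (n = 1.375 to n = 2.494) the reflected ray undergoes a half-wave phase shift.
Net: one phase inversion between the two reflected rays.
So the condition for destructive reflection is 2 n t = m λ.
The fifth-smallest nonzero thickness corresponds to m = 5: t = m λ / (2 n) = 5.00 × 482 / (2 × 1.375) = 876 nm.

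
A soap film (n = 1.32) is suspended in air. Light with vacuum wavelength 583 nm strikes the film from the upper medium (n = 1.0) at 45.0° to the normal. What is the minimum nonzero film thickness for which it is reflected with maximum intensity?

131 nm

At the upper boundary (n = 1.0 to n = 1.32) the reflected ray undergoes a half-wave phase shift.
Bottom surface (1.32 → 1.0): reflection off a lower-index medium gives no phase shift.
Net: one phase inversion between the two reflected rays.
For strong reflection here: 2 n t cos θ_r = (m + ½) λ.
Snell's law: 1.0 sin 45.0° = 1.32 sin θ_r → sin θ_r = 0.536, cos θ_r = 0.844.
Minimum at m = 0: t = λ / (4 n cos θ_r) = 583 / (4 × 1.32 × 0.844) = 131 nm.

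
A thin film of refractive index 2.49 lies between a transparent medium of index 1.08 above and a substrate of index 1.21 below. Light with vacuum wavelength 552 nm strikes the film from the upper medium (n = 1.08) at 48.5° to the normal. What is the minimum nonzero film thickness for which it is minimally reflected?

117 nm

Ray reflecting at the top interface goes from n = 1.08 toward n = 2.49: a half-wave phase shift.
Bottom surface (2.49 → 1.21): reflection off a lower-index medium gives no phase shift.
Net: one phase inversion between the two reflected rays.
For weak reflection here: 2 n t cos θ_r = m λ.
Snell's law: 1.08 sin 48.5° = 2.49 sin θ_r → sin θ_r = 0.325, cos θ_r = 0.946.
Minimum nonzero at m = 1: t = λ / (2 n cos θ_r) = 552 / (2 × 2.49 × 0.946) = 117 nm.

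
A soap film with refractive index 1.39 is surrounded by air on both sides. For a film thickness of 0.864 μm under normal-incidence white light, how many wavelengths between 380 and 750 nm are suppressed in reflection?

3

At the upper boundary (n = 1.0 to n = 1.39) the reflected ray undergoes a half-wave phase shift.
Bottom surface (1.39 → 1.0): reflection off a lower-index medium gives no phase shift.
The two reflections differ by half a wavelength.
For minimum reflection here: 2 n t = m λ.
λ = 2 n t / m = 2402 / m nm.
m=3: 801 nm (IR); m=4: 600 nm (visible); m=5: 480 nm (visible); m=6: 400 nm (visible); m=7: 343 nm (UV).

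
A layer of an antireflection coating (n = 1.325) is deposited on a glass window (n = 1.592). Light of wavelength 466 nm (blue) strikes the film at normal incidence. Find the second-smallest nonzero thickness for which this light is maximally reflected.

352 nm

Ray reflecting at the top interface goes from n = 1.0 toward n = 1.325: a half-wave phase shift.
Ray reflecting at the bottom interface goes from n = 1.325 toward n = 1.592: a half-wave phase shift.
Net: no relative phase inversion (both shifts match).
With no net inversion, constructive interference in reflection requires 2 n t = m λ.
The second-smallest nonzero thickness corresponds to m = 2: t = m λ / (2 n) = 2.00 × 466 / (2 × 1.325) = 352 nm.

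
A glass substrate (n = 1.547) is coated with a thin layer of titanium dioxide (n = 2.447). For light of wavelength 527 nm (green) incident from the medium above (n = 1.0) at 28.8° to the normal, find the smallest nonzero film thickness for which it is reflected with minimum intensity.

At the upper boundary (n = 1.0 to n = 2.447) the reflected ray undergoes a half-wave phase shift.
Bottom surface (2.447 → 1.547): reflection off a lower-index medium gives no phase shift.
Net: one phase inversion between the two reflected rays.
For dark reflection here: 2 n t cos θ_r = m λ.
Snell's law: 1.0 sin 28.8° = 2.447 sin θ_r → sin θ_r = 0.197, cos θ_r = 0.980.
Minimum nonzero at m = 1: t = λ / (2 n cos θ_r) = 527 / (2 × 2.447 × 0.980) = 110 nm.

110 nm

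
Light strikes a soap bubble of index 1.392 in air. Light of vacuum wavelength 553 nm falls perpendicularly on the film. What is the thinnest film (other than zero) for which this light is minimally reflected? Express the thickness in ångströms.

1986 Å

Ray reflecting at the top interface goes from n = 1.0 toward n = 1.392: a half-wave phase shift.
Bottom surface (1.392 → 1.0): reflection off a lower-index medium gives no phase shift.
Net: one phase inversion between the two reflected rays.
For dark reflection here: 2 n t = m λ.
Minimum nonzero at m = 1: t = λ / (2 n) = 553 / (2 × 1.392) = 199 nm.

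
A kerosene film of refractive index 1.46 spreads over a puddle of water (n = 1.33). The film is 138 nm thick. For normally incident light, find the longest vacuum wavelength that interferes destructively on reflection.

Top surface (1.0 → 1.46): reflection off a higher-index medium gives a half-wave phase shift.
Bottom surface (1.46 → 1.33): reflection off a lower-index medium gives no phase shift.
The two reflections differ by half a wavelength.
For minimum reflection here: 2 n t = m λ.
λ = 2 n t / m. The longest wavelength is m = 1: λ = 2 × 1.46 × 138 / 1.00 = 403 nm.

403 nm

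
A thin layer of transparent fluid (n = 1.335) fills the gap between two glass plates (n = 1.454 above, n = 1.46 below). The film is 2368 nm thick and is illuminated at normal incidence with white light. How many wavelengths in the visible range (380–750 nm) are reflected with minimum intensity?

At the upper boundary (n = 1.454 to n = 1.335) the reflected ray undergoes no phase shift.
Bottom surface (1.335 → 1.46): reflection off a higher-index medium gives a half-wave phase shift.
Net: one phase inversion between the two reflected rays.
So the condition for destructive reflection is 2 n t = m λ.
λ = 2 n t / m = 6323 / m nm.
m=8: 790 nm (IR); m=9: 703 nm (visible); m=10: 632 nm (visible); m=11: 575 nm (visible); m=12: 527 nm (visible); m=13: 486 nm (visible); m=14: 452 nm (visible); m=15: 422 nm (visible); m=16: 395 nm (visible); m=17: 372 nm (UV).

8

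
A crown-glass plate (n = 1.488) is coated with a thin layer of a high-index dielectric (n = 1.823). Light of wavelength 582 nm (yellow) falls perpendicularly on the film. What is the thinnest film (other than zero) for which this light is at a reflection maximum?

79.8 nm

At the upper boundary (n = 1.0 to n = 1.823) the reflected ray undergoes a half-wave phase shift.
Bottom surface (1.823 → 1.488): reflection off a lower-index medium gives no phase shift.
Net: one phase inversion between the two reflected rays.
For maximum reflection here: 2 n t = (m + ½) λ.
Minimum at m = 0: t = λ / (4 n) = 582 / (4 × 1.823) = 79.8 nm.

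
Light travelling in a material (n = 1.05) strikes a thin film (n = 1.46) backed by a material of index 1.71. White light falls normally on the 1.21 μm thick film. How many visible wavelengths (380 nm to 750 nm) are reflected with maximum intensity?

5

At the upper boundary (n = 1.05 to n = 1.46) the reflected ray undergoes a half-wave phase shift.
At the lower boundary (n = 1.46 to n = 1.71) the reflected ray undergoes a half-wave phase shift.
Zero or two π shifts → no net half-wave offset.
For maximum reflection here: 2 n t = m λ.
λ = 2 n t / m = 3533 / m nm.
m=4: 883 nm (IR); m=5: 707 nm (visible); m=6: 589 nm (visible); m=7: 505 nm (visible); m=8: 442 nm (visible); m=9: 393 nm (visible); m=10: 353 nm (UV).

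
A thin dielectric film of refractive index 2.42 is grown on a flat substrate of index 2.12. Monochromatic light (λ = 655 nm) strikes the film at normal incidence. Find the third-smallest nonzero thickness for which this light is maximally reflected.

338 nm

Ray reflecting at the top interface goes from n = 1.0 toward n = 2.42: a half-wave phase shift.
Ray reflecting at the bottom interface goes from n = 2.42 toward n = 2.12: no phase shift.
Net: one phase inversion between the two reflected rays.
With one net inversion, constructive interference in reflection requires 2 n t = (m + ½) λ.
The third-smallest nonzero thickness corresponds to m = 2: t = (m + ½) λ / (2 n) = 2.50 × 655 / (2 × 2.42) = 338 nm.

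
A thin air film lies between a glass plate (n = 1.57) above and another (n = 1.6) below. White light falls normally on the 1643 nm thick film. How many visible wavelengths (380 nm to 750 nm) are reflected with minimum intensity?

4

At the upper boundary (n = 1.57 to n = 1.0) the reflected ray undergoes no phase shift.
At the lower boundary (n = 1.0 to n = 1.6) the reflected ray undergoes a half-wave phase shift.
Net: one phase inversion between the two reflected rays.
For weak reflection here: 2 n t = m λ.
λ = 2 n t / m = 3286 / m nm.
m=4: 822 nm (IR); m=5: 657 nm (visible); m=6: 548 nm (visible); m=7: 469 nm (visible); m=8: 411 nm (visible); m=9: 365 nm (UV).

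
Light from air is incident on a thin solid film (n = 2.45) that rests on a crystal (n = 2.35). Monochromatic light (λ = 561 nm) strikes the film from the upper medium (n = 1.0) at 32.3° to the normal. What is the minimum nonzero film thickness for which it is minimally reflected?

117 nm

Ray reflecting at the top interface goes from n = 1.0 toward n = 2.45: a half-wave phase shift.
Ray reflecting at the bottom interface goes from n = 2.45 toward n = 2.35: no phase shift.
The two reflections differ by half a wavelength.
For dark reflection here: 2 n t cos θ_r = m λ.
Snell's law: 1.0 sin 32.3° = 2.45 sin θ_r → sin θ_r = 0.218, cos θ_r = 0.976.
Minimum nonzero at m = 1: t = λ / (2 n cos θ_r) = 561 / (2 × 2.45 × 0.976) = 117 nm.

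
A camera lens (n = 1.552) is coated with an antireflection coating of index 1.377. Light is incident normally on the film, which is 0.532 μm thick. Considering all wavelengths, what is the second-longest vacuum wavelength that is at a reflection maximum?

733 nm

At the upper boundary (n = 1.0 to n = 1.377) the reflected ray undergoes a half-wave phase shift.
Bottom surface (1.377 → 1.552): reflection off a higher-index medium gives a half-wave phase shift.
Zero or two π shifts → no net half-wave offset.
With no net inversion, constructive interference in reflection requires 2 n t = m λ.
λ = 2 n t / m. The second-longest wavelength is m = 2: λ = 2 × 1.377 × 532 / 2.00 = 733 nm.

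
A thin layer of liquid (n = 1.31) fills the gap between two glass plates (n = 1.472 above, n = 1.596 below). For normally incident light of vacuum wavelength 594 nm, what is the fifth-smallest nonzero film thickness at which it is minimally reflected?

1134 nm

Top surface (1.472 → 1.31): reflection off a lower-index medium gives no phase shift.
Ray reflecting at the bottom interface goes from n = 1.31 toward n = 1.596: a half-wave phase shift.
Net: one phase inversion between the two reflected rays.
For dark reflection here: 2 n t = m λ.
The fifth-smallest nonzero thickness corresponds to m = 5: t = m λ / (2 n) = 5.00 × 594 / (2 × 1.31) = 1134 nm.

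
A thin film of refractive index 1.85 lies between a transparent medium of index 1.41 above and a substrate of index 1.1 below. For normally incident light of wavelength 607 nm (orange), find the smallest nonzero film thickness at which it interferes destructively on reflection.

164 nm

Ray reflecting at the top interface goes from n = 1.41 toward n = 1.85: a half-wave phase shift.
Bottom surface (1.85 → 1.1): reflection off a lower-index medium gives no phase shift.
Exactly one π shift → a net half-wave offset.
With one net inversion, destructive interference in reflection requires 2 n t = m λ.
Minimum nonzero at m = 1: t = λ / (2 n) = 607 / (2 × 1.85) = 164 nm.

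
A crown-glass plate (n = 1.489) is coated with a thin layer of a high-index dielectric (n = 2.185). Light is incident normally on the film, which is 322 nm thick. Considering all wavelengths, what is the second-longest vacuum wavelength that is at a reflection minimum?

704 nm

Ray reflecting at the top interface goes from n = 1.0 toward n = 2.185: a half-wave phase shift.
Ray reflecting at the bottom interface goes from n = 2.185 toward n = 1.489: no phase shift.
The two reflections differ by half a wavelength.
So the condition for destructive reflection is 2 n t = m λ.
λ = 2 n t / m. The second-longest wavelength is m = 2: λ = 2 × 2.185 × 322 / 2.00 = 704 nm.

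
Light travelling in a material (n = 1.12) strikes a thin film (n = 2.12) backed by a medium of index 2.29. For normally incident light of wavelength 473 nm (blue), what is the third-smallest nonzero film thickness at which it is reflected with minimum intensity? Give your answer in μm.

0.279 μm

At the upper boundary (n = 1.12 to n = 2.12) the reflected ray undergoes a half-wave phase shift.
Ray reflecting at the bottom interface goes from n = 2.12 toward n = 2.29: a half-wave phase shift.
The two reflections carry the same phase change, so no net offset.
With no net inversion, destructive interference in reflection requires 2 n t = (m + ½) λ.
The third-smallest nonzero thickness corresponds to m = 2: t = (m + ½) λ / (2 n) = 2.50 × 473 / (2 × 2.12) = 279 nm.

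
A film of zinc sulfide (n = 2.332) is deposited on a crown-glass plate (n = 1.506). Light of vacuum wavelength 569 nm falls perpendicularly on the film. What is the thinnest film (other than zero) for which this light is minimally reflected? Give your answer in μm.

0.122 μm

At the upper boundary (n = 1.0 to n = 2.332) the reflected ray undergoes a half-wave phase shift.
Ray reflecting at the bottom interface goes from n = 2.332 toward n = 1.506: no phase shift.
Net: one phase inversion between the two reflected rays.
So the condition for destructive reflection is 2 n t = m λ.
Minimum nonzero at m = 1: t = λ / (2 n) = 569 / (2 × 2.332) = 122 nm.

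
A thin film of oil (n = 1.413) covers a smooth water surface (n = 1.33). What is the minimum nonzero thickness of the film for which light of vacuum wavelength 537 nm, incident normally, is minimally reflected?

At the upper boundary (n = 1.0 to n = 1.413) the reflected ray undergoes a half-wave phase shift.
At the lower boundary (n = 1.413 to n = 1.33) the reflected ray undergoes no phase shift.
Exactly one π shift → a net half-wave offset.
With one net inversion, destructive interference in reflection requires 2 n t = m λ.
Minimum nonzero at m = 1: t = λ / (2 n) = 537 / (2 × 1.413) = 190 nm.

190 nm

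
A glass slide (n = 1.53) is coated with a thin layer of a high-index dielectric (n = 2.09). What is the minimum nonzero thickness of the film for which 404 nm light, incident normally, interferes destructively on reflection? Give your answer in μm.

0.0967 μm

At the upper boundary (n = 1.0 to n = 2.09) the reflected ray undergoes a half-wave phase shift.
Ray reflecting at the bottom interface goes from n = 2.09 toward n = 1.53: no phase shift.
Exactly one π shift → a net half-wave offset.
For minimum reflection here: 2 n t = m λ.
Minimum nonzero at m = 1: t = λ / (2 n) = 404 / (2 × 2.09) = 96.7 nm.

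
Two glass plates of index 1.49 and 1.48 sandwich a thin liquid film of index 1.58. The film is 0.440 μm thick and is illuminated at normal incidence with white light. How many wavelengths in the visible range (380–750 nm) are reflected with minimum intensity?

2

Top surface (1.49 → 1.58): reflection off a higher-index medium gives a half-wave phase shift.
Bottom surface (1.58 → 1.48): reflection off a lower-index medium gives no phase shift.
The two reflections differ by half a wavelength.
With one net inversion, destructive interference in reflection requires 2 n t = m λ.
λ = 2 n t / m = 1390 / m nm.
m=1: 1390 nm (IR); m=2: 695 nm (visible); m=3: 463 nm (visible); m=4: 348 nm (UV).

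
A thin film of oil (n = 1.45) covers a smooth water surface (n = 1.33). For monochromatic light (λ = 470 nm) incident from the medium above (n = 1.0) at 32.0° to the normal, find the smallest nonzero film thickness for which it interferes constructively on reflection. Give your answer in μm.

Ray reflecting at the top interface goes from n = 1.0 toward n = 1.45: a half-wave phase shift.
At the lower boundary (n = 1.45 to n = 1.33) the reflected ray undergoes no phase shift.
Net: one phase inversion between the two reflected rays.
With one net inversion, constructive interference in reflection requires 2 n t cos θ_r = (m + ½) λ.
Snell's law: 1.0 sin 32.0° = 1.45 sin θ_r → sin θ_r = 0.365, cos θ_r = 0.931.
Minimum at m = 0: t = λ / (4 n cos θ_r) = 470 / (4 × 1.45 × 0.931) = 87.1 nm.

0.0871 μm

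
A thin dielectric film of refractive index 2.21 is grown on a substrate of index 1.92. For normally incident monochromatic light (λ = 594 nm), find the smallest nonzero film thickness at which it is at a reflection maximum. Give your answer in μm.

0.0672 μm

Ray reflecting at the top interface goes from n = 1.0 toward n = 2.21: a half-wave phase shift.
Bottom surface (2.21 → 1.92): reflection off a lower-index medium gives no phase shift.
Exactly one π shift → a net half-wave offset.
With one net inversion, constructive interference in reflection requires 2 n t = (m + ½) λ.
Minimum at m = 0: t = λ / (4 n) = 594 / (4 × 2.21) = 67.2 nm.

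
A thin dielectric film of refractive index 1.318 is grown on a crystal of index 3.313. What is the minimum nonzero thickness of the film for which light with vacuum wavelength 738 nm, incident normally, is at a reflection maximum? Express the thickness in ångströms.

2800 Å

At the upper boundary (n = 1.0 to n = 1.318) the reflected ray undergoes a half-wave phase shift.
Bottom surface (1.318 → 3.313): reflection off a higher-index medium gives a half-wave phase shift.
Net: no relative phase inversion (both shifts match).
With no net inversion, constructive interference in reflection requires 2 n t = m λ.
Minimum nonzero at m = 1: t = λ / (2 n) = 738 / (2 × 1.318) = 280 nm.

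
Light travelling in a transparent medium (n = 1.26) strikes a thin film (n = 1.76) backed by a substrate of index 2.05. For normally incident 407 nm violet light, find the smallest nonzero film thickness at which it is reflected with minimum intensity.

Ray reflecting at the top interface goes from n = 1.26 toward n = 1.76: a half-wave phase shift.
At the lower boundary (n = 1.76 to n = 2.05) the reflected ray undergoes a half-wave phase shift.
Net: no relative phase inversion (both shifts match).
So the condition for destructive reflection is 2 n t = (m + ½) λ.
Minimum at m = 0: t = λ / (4 n) = 407 / (4 × 1.76) = 57.8 nm.

57.8 nm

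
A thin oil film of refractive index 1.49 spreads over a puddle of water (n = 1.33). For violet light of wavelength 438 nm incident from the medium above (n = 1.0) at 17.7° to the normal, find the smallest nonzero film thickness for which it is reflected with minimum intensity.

150 nm

At the upper boundary (n = 1.0 to n = 1.49) the reflected ray undergoes a half-wave phase shift.
Bottom surface (1.49 → 1.33): reflection off a lower-index medium gives no phase shift.
Net: one phase inversion between the two reflected rays.
For dark reflection here: 2 n t cos θ_r = m λ.
Snell's law: 1.0 sin 17.7° = 1.49 sin θ_r → sin θ_r = 0.204, cos θ_r = 0.979.
Minimum nonzero at m = 1: t = λ / (2 n cos θ_r) = 438 / (2 × 1.49 × 0.979) = 150 nm.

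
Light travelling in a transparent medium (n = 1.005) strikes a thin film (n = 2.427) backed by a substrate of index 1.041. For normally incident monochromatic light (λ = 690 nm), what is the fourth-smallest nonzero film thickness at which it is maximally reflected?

498 nm

Top surface (1.005 → 2.427): reflection off a higher-index medium gives a half-wave phase shift.
Ray reflecting at the bottom interface goes from n = 2.427 toward n = 1.041: no phase shift.
Net: one phase inversion between the two reflected rays.
With one net inversion, constructive interference in reflection requires 2 n t = (m + ½) λ.
The fourth-smallest nonzero thickness corresponds to m = 3: t = (m + ½) λ / (2 n) = 3.50 × 690 / (2 × 2.427) = 498 nm.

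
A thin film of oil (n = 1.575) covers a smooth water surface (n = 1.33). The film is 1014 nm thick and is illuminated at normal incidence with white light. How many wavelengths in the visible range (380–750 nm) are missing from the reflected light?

Ray reflecting at the top interface goes from n = 1.0 toward n = 1.575: a half-wave phase shift.
Bottom surface (1.575 → 1.33): reflection off a lower-index medium gives no phase shift.
Exactly one π shift → a net half-wave offset.
So the condition for destructive reflection is 2 n t = m λ.
λ = 2 n t / m = 3194 / m nm.
m=4: 799 nm (IR); m=5: 639 nm (visible); m=6: 532 nm (visible); m=7: 456 nm (visible); m=8: 399 nm (visible); m=9: 355 nm (UV).

4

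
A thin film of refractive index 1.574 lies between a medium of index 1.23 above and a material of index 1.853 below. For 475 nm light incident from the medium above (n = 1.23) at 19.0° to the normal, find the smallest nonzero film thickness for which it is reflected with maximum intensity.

Top surface (1.23 → 1.574): reflection off a higher-index medium gives a half-wave phase shift.
At the lower boundary (n = 1.574 to n = 1.853) the reflected ray undergoes a half-wave phase shift.
Zero or two π shifts → no net half-wave offset.
So the condition for constructive reflection is 2 n t cos θ_r = m λ.
Snell's law: 1.23 sin 19.0° = 1.574 sin θ_r → sin θ_r = 0.254, cos θ_r = 0.967.
Minimum nonzero at m = 1: t = λ / (2 n cos θ_r) = 475 / (2 × 1.574 × 0.967) = 156 nm.

156 nm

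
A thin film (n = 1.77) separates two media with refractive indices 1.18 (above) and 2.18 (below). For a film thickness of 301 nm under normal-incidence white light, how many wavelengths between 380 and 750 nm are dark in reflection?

Ray reflecting at the top interface goes from n = 1.18 toward n = 1.77: a half-wave phase shift.
At the lower boundary (n = 1.77 to n = 2.18) the reflected ray undergoes a half-wave phase shift.
Net: no relative phase inversion (both shifts match).
For weak reflection here: 2 n t = (m + ½) λ.
λ = 2 n t / (m + ½) = 1066 / (m + ½) nm.
m=0: 2131 nm (IR); m=1: 710 nm (visible); m=2: 426 nm (visible); m=3: 304 nm (UV).

2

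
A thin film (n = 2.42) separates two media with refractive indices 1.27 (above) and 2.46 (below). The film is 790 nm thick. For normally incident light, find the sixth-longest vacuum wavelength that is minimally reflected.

Ray reflecting at the top interface goes from n = 1.27 toward n = 2.42: a half-wave phase shift.
Ray reflecting at the bottom interface goes from n = 2.42 toward n = 2.46: a half-wave phase shift.
Zero or two π shifts → no net half-wave offset.
So the condition for destructive reflection is 2 n t = (m + ½) λ.
λ = 2 n t / (m + ½). The sixth-longest wavelength is m = 5: λ = 2 × 2.42 × 790 / 5.50 = 695 nm.

695 nm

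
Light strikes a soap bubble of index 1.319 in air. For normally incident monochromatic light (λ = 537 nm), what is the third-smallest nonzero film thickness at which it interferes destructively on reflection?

611 nm

Top surface (1.0 → 1.319): reflection off a higher-index medium gives a half-wave phase shift.
Ray reflecting at the bottom interface goes from n = 1.319 toward n = 1.0: no phase shift.
Exactly one π shift → a net half-wave offset.
With one net inversion, destructive interference in reflection requires 2 n t = m λ.
The third-smallest nonzero thickness corresponds to m = 3: t = m λ / (2 n) = 3.00 × 537 / (2 × 1.319) = 611 nm.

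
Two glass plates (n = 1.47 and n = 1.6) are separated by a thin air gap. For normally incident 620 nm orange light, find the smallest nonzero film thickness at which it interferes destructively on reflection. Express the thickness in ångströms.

Top surface (1.47 → 1.0): reflection off a lower-index medium gives no phase shift.
At the lower boundary (n = 1.0 to n = 1.6) the reflected ray undergoes a half-wave phase shift.
The two reflections differ by half a wavelength.
So the condition for destructive reflection is 2 n t = m λ.
Minimum nonzero at m = 1: t = λ / (2 n) = 620 / (2 × 1.0) = 310 nm.

3100 Å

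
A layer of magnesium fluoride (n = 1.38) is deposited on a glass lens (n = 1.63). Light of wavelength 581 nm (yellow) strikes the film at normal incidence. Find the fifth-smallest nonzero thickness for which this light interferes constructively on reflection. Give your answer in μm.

Ray reflecting at the top interface goes from n = 1.0 toward n = 1.38: a half-wave phase shift.
Bottom surface (1.38 → 1.63): reflection off a higher-index medium gives a half-wave phase shift.
The two reflections carry the same phase change, so no net offset.
So the condition for constructive reflection is 2 n t = m λ.
The fifth-smallest nonzero thickness corresponds to m = 5: t = m λ / (2 n) = 5.00 × 581 / (2 × 1.38) = 1053 nm.

1.05 μm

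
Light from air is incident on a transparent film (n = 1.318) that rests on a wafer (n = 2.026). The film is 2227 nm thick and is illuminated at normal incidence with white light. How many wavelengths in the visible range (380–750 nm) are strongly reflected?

8

At the upper boundary (n = 1.0 to n = 1.318) the reflected ray undergoes a half-wave phase shift.
Ray reflecting at the bottom interface goes from n = 1.318 toward n = 2.026: a half-wave phase shift.
Net: no relative phase inversion (both shifts match).
So the condition for constructive reflection is 2 n t = m λ.
λ = 2 n t / m = 5870 / m nm.
m=7: 839 nm (IR); m=8: 734 nm (visible); m=9: 652 nm (visible); m=10: 587 nm (visible); m=11: 534 nm (visible); m=12: 489 nm (visible); m=13: 452 nm (visible); m=14: 419 nm (visible); m=15: 391 nm (visible); m=16: 367 nm (UV).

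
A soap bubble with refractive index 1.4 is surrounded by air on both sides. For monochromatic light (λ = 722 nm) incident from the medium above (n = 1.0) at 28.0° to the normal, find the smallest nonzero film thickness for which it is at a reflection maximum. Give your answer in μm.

At the upper boundary (n = 1.0 to n = 1.4) the reflected ray undergoes a half-wave phase shift.
Ray reflecting at the bottom interface goes from n = 1.4 toward n = 1.0: no phase shift.
Exactly one π shift → a net half-wave offset.
For bright reflection here: 2 n t cos θ_r = (m + ½) λ.
Snell's law: 1.0 sin 28.0° = 1.4 sin θ_r → sin θ_r = 0.335, cos θ_r = 0.942.
Minimum at m = 0: t = λ / (4 n cos θ_r) = 722 / (4 × 1.4 × 0.942) = 137 nm.

0.137 μm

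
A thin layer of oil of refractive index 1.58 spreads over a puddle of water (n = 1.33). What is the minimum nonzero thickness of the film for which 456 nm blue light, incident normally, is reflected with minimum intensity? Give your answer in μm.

0.144 μm

Ray reflecting at the top interface goes from n = 1.0 toward n = 1.58: a half-wave phase shift.
Bottom surface (1.58 → 1.33): reflection off a lower-index medium gives no phase shift.
The two reflections differ by half a wavelength.
So the condition for destructive reflection is 2 n t = m λ.
Minimum nonzero at m = 1: t = λ / (2 n) = 456 / (2 × 1.58) = 144 nm.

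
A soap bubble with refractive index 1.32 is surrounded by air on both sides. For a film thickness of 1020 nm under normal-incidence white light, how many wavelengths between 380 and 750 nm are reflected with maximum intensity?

3

Top surface (1.0 → 1.32): reflection off a higher-index medium gives a half-wave phase shift.
Ray reflecting at the bottom interface goes from n = 1.32 toward n = 1.0: no phase shift.
Net: one phase inversion between the two reflected rays.
With one net inversion, constructive interference in reflection requires 2 n t = (m + ½) λ.
λ = 2 n t / (m + ½) = 2693 / (m + ½) nm.
m=3: 769 nm (IR); m=4: 598 nm (visible); m=5: 490 nm (visible); m=6: 414 nm (visible); m=7: 359 nm (UV).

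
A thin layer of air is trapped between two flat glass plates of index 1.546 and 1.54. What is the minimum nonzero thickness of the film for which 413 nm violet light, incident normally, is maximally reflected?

Ray reflecting at the top interface goes from n = 1.546 toward n = 1.0: no phase shift.
Bottom surface (1.0 → 1.54): reflection off a higher-index medium gives a half-wave phase shift.
Exactly one π shift → a net half-wave offset.
For strong reflection here: 2 n t = (m + ½) λ.
Minimum at m = 0: t = λ / (4 n) = 413 / (4 × 1.0) = 103 nm.

103 nm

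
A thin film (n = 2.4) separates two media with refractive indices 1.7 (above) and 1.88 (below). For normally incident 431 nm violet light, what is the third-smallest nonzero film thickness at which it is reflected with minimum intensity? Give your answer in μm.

0.269 μm

At the upper boundary (n = 1.7 to n = 2.4) the reflected ray undergoes a half-wave phase shift.
At the lower boundary (n = 2.4 to n = 1.88) the reflected ray undergoes no phase shift.
Exactly one π shift → a net half-wave offset.
For minimum reflection here: 2 n t = m λ.
The third-smallest nonzero thickness corresponds to m = 3: t = m λ / (2 n) = 3.00 × 431 / (2 × 2.4) = 269 nm.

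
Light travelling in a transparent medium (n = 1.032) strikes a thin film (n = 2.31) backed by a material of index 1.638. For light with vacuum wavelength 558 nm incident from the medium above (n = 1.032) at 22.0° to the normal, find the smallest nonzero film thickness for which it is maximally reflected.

61.3 nm

Ray reflecting at the top interface goes from n = 1.032 toward n = 2.31: a half-wave phase shift.
At the lower boundary (n = 2.31 to n = 1.638) the reflected ray undergoes no phase shift.
The two reflections differ by half a wavelength.
With one net inversion, constructive interference in reflection requires 2 n t cos θ_r = (m + ½) λ.
Snell's law: 1.032 sin 22.0° = 2.31 sin θ_r → sin θ_r = 0.167, cos θ_r = 0.986.
Minimum at m = 0: t = λ / (4 n cos θ_r) = 558 / (4 × 2.31 × 0.986) = 61.3 nm.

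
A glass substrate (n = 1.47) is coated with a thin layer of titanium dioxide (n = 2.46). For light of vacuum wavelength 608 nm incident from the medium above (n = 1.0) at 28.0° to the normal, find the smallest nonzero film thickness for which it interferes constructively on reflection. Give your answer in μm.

0.0629 μm

Top surface (1.0 → 2.46): reflection off a higher-index medium gives a half-wave phase shift.
At the lower boundary (n = 2.46 to n = 1.47) the reflected ray undergoes no phase shift.
Net: one phase inversion between the two reflected rays.
So the condition for constructive reflection is 2 n t cos θ_r = (m + ½) λ.
Snell's law: 1.0 sin 28.0° = 2.46 sin θ_r → sin θ_r = 0.191, cos θ_r = 0.982.
Minimum at m = 0: t = λ / (4 n cos θ_r) = 608 / (4 × 2.46 × 0.982) = 62.9 nm.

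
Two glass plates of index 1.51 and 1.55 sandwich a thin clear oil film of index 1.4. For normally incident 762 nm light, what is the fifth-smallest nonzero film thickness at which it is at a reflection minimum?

1361 nm

Ray reflecting at the top interface goes from n = 1.51 toward n = 1.4: no phase shift.
Bottom surface (1.4 → 1.55): reflection off a higher-index medium gives a half-wave phase shift.
Net: one phase inversion between the two reflected rays.
For dark reflection here: 2 n t = m λ.
The fifth-smallest nonzero thickness corresponds to m = 5: t = m λ / (2 n) = 5.00 × 762 / (2 × 1.4) = 1361 nm.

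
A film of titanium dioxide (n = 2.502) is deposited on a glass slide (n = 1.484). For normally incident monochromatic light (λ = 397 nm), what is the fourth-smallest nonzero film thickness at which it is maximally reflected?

278 nm

At the upper boundary (n = 1.0 to n = 2.502) the reflected ray undergoes a half-wave phase shift.
Bottom surface (2.502 → 1.484): reflection off a lower-index medium gives no phase shift.
Net: one phase inversion between the two reflected rays.
For strong reflection here: 2 n t = (m + ½) λ.
The fourth-smallest nonzero thickness corresponds to m = 3: t = (m + ½) λ / (2 n) = 3.50 × 397 / (2 × 2.502) = 278 nm.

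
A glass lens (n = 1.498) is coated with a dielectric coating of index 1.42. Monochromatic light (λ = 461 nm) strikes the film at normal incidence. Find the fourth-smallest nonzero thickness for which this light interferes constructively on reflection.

649 nm

Ray reflecting at the top interface goes from n = 1.0 toward n = 1.42: a half-wave phase shift.
Ray reflecting at the bottom interface goes from n = 1.42 toward n = 1.498: a half-wave phase shift.
Net: no relative phase inversion (both shifts match).
So the condition for constructive reflection is 2 n t = m λ.
The fourth-smallest nonzero thickness corresponds to m = 4: t = m λ / (2 n) = 4.00 × 461 / (2 × 1.42) = 649 nm.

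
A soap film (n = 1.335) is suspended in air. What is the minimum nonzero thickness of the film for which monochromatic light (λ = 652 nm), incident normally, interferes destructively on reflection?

Ray reflecting at the top interface goes from n = 1.0 toward n = 1.335: a half-wave phase shift.
Bottom surface (1.335 → 1.0): reflection off a lower-index medium gives no phase shift.
Exactly one π shift → a net half-wave offset.
With one net inversion, destructive interference in reflection requires 2 n t = m λ.
Minimum nonzero at m = 1: t = λ / (2 n) = 652 / (2 × 1.335) = 244 nm.

244 nm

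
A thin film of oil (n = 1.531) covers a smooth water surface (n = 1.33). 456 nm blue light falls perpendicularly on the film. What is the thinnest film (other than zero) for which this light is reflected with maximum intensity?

74.5 nm

At the upper boundary (n = 1.0 to n = 1.531) the reflected ray undergoes a half-wave phase shift.
At the lower boundary (n = 1.531 to n = 1.33) the reflected ray undergoes no phase shift.
Exactly one π shift → a net half-wave offset.
So the condition for constructive reflection is 2 n t = (m + ½) λ.
Minimum at m = 0: t = λ / (4 n) = 456 / (4 × 1.531) = 74.5 nm.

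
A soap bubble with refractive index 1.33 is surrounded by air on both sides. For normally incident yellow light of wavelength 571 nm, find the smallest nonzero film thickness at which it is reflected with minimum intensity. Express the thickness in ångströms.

Top surface (1.0 → 1.33): reflection off a higher-index medium gives a half-wave phase shift.
Bottom surface (1.33 → 1.0): reflection off a lower-index medium gives no phase shift.
Exactly one π shift → a net half-wave offset.
With one net inversion, destructive interference in reflection requires 2 n t = m λ.
Minimum nonzero at m = 1: t = λ / (2 n) = 571 / (2 × 1.33) = 215 nm.

2147 Å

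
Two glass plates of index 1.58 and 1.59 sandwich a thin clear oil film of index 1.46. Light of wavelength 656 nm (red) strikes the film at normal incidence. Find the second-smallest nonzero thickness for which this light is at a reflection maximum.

At the upper boundary (n = 1.58 to n = 1.46) the reflected ray undergoes no phase shift.
At the lower boundary (n = 1.46 to n = 1.59) the reflected ray undergoes a half-wave phase shift.
Exactly one π shift → a net half-wave offset.
With one net inversion, constructive interference in reflection requires 2 n t = (m + ½) λ.
The second-smallest nonzero thickness corresponds to m = 1: t = (m + ½) λ / (2 n) = 1.50 × 656 / (2 × 1.46) = 337 nm.

337 nm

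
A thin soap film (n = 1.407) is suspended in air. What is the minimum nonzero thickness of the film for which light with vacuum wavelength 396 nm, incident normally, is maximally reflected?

70.4 nm

Ray reflecting at the top interface goes from n = 1.0 toward n = 1.407: a half-wave phase shift.
Ray reflecting at the bottom interface goes from n = 1.407 toward n = 1.0: no phase shift.
The two reflections differ by half a wavelength.
With one net inversion, constructive interference in reflection requires 2 n t = (m + ½) λ.
Minimum at m = 0: t = λ / (4 n) = 396 / (4 × 1.407) = 70.4 nm.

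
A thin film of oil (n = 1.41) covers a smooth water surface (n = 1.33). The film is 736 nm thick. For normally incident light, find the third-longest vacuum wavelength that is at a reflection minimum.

Ray reflecting at the top interface goes from n = 1.0 toward n = 1.41: a half-wave phase shift.
Ray reflecting at the bottom interface goes from n = 1.41 toward n = 1.33: no phase shift.
The two reflections differ by half a wavelength.
So the condition for destructive reflection is 2 n t = m λ.
λ = 2 n t / m. The third-longest wavelength is m = 3: λ = 2 × 1.41 × 736 / 3.00 = 692 nm.

692 nm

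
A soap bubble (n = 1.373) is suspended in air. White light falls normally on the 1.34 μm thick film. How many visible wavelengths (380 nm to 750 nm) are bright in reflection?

Ray reflecting at the top interface goes from n = 1.0 toward n = 1.373: a half-wave phase shift.
Ray reflecting at the bottom interface goes from n = 1.373 toward n = 1.0: no phase shift.
Exactly one π shift → a net half-wave offset.
So the condition for constructive reflection is 2 n t = (m + ½) λ.
λ = 2 n t / (m + ½) = 3680 / (m + ½) nm.
m=4: 818 nm (IR); m=5: 669 nm (visible); m=6: 566 nm (visible); m=7: 491 nm (visible); m=8: 433 nm (visible); m=9: 387 nm (visible); m=10: 350 nm (UV).

5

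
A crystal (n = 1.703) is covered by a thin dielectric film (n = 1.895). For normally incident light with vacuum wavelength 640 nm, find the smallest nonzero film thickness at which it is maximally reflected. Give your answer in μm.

0.0844 μm

Top surface (1.0 → 1.895): reflection off a higher-index medium gives a half-wave phase shift.
At the lower boundary (n = 1.895 to n = 1.703) the reflected ray undergoes no phase shift.
The two reflections differ by half a wavelength.
With one net inversion, constructive interference in reflection requires 2 n t = (m + ½) λ.
Minimum at m = 0: t = λ / (4 n) = 640 / (4 × 1.895) = 84.4 nm.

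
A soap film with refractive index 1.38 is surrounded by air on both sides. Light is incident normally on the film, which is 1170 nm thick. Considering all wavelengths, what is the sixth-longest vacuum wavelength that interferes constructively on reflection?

At the upper boundary (n = 1.0 to n = 1.38) the reflected ray undergoes a half-wave phase shift.
Bottom surface (1.38 → 1.0): reflection off a lower-index medium gives no phase shift.
Net: one phase inversion between the two reflected rays.
With one net inversion, constructive interference in reflection requires 2 n t = (m + ½) λ.
λ = 2 n t / (m + ½). The sixth-longest wavelength is m = 5: λ = 2 × 1.38 × 1170 / 5.50 = 587 nm.

587 nm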